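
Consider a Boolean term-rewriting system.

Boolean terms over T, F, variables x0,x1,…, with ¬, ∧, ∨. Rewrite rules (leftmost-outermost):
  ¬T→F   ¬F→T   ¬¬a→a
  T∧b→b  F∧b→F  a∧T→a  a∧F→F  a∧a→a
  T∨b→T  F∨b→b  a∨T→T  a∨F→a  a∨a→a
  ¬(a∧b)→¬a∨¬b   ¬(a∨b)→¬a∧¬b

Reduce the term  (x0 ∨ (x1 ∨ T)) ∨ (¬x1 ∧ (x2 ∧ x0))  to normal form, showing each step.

  start: (x0 ∨ (x1 ∨ T)) ∨ (¬x1 ∧ (x2 ∧ x0))
  [1] (x0 ∨ T) ∨ (¬x1 ∧ (x2 ∧ x0))
  [2] T ∨ (¬x1 ∧ (x2 ∧ x0))
  [3] T

Answer: normal form = T  (in 3 steps)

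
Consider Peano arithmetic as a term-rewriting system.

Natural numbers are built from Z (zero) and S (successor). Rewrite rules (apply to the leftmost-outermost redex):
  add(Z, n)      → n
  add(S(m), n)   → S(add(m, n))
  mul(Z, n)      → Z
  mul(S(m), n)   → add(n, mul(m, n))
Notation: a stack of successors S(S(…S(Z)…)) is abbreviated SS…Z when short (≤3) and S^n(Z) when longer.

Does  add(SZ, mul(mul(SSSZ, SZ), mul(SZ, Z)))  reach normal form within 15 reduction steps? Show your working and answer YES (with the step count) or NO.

Answer: NO — after 15 steps the term is S(add(mul(Z, Z), mul(add(Z, mul(SZ, SZ)), mul(SZ, Z)))), not yet normal

Reduction:
  start: add(SZ, mul(mul(SSSZ, SZ), mul(SZ, Z)))
  step 1: S(add(Z, mul(mul(SSSZ, SZ), mul(SZ, Z))))
  step 2: S(mul(mul(SSSZ, SZ), mul(SZ, Z)))
  step 3: S(mul(add(SZ, mul(SSZ, SZ)), mul(SZ, Z)))
  step 4: S(mul(S(add(Z, mul(SSZ, SZ))), mul(SZ, Z)))
  step 5: S(add(mul(SZ, Z), mul(add(Z, mul(SSZ, SZ)), mul(SZ, Z))))
  step 6: S(add(add(Z, mul(Z, Z)), mul(add(Z, mul(SSZ, SZ)), mul(SZ, Z))))
  step 7: S(add(mul(Z, Z), mul(add(Z, mul(SSZ, SZ)), mul(SZ, Z))))
  step 8: S(add(Z, mul(add(Z, mul(SSZ, SZ)), mul(SZ, Z))))
  step 9: S(mul(add(Z, mul(SSZ, SZ)), mul(SZ, Z)))
  step 10: S(mul(mul(SSZ, SZ), mul(SZ, Z)))
  step 11: S(mul(add(SZ, mul(SZ, SZ)), mul(SZ, Z)))
  step 12: S(mul(S(add(Z, mul(SZ, SZ))), mul(SZ, Z)))
  step 13: S(add(mul(SZ, Z), mul(add(Z, mul(SZ, SZ)), mul(SZ, Z))))
  step 14: S(add(add(Z, mul(Z, Z)), mul(add(Z, mul(SZ, SZ)), mul(SZ, Z))))
  step 15: S(add(mul(Z, Z), mul(add(Z, mul(SZ, SZ)), mul(SZ, Z))))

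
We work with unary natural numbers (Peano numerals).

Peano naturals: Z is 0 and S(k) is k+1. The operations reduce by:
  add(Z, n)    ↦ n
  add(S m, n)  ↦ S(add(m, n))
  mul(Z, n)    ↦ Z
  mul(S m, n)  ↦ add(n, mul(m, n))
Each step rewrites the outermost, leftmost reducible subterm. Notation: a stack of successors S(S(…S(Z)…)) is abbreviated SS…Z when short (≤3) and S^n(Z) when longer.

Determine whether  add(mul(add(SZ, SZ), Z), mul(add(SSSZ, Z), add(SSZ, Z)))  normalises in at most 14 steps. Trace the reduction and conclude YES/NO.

Answer: NO — after 14 steps the term is S(S(add(add(Z, Z), mul(add(SSZ, Z), add(SSZ, Z))))), not yet normal

Working:
  start: add(mul(add(SZ, SZ), Z), mul(add(SSSZ, Z), add(SSZ, Z)))
  →1  add(mul(S(add(Z, SZ)), Z), mul(add(SSSZ, Z), add(SSZ, Z)))
  →2  add(add(Z, mul(add(Z, SZ), Z)), mul(add(SSSZ, Z), add(SSZ, Z)))
  →3  add(mul(add(Z, SZ), Z), mul(add(SSSZ, Z), add(SSZ, Z)))
  →4  add(mul(SZ, Z), mul(add(SSSZ, Z), add(SSZ, Z)))
  →5  add(add(Z, mul(Z, Z)), mul(add(SSSZ, Z), add(SSZ, Z)))
  →6  add(mul(Z, Z), mul(add(SSSZ, Z), add(SSZ, Z)))
  →7  add(Z, mul(add(SSSZ, Z), add(SSZ, Z)))
  →8  mul(add(SSSZ, Z), add(SSZ, Z))
  →9  mul(S(add(SSZ, Z)), add(SSZ, Z))
  →10  add(add(SSZ, Z), mul(add(SSZ, Z), add(SSZ, Z)))
  →11  add(S(add(SZ, Z)), mul(add(SSZ, Z), add(SSZ, Z)))
  →12  S(add(add(SZ, Z), mul(add(SSZ, Z), add(SSZ, Z))))
  →13  S(add(S(add(Z, Z)), mul(add(SSZ, Z), add(SSZ, Z))))
  →14  S(S(add(add(Z, Z), mul(add(SSZ, Z), add(SSZ, Z)))))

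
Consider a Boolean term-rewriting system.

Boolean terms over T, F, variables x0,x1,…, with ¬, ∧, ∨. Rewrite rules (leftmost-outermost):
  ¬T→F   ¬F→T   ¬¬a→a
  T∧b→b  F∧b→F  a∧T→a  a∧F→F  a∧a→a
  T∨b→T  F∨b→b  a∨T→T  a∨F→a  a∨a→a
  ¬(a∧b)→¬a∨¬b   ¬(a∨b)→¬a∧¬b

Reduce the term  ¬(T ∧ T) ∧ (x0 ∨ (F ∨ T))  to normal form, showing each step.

Answer: normal form = F  (in 4 steps)

Derivation:
  start: ¬(T ∧ T) ∧ (x0 ∨ (F ∨ T))
  [1] (¬T ∨ ¬T) ∧ (x0 ∨ (F ∨ T))
  [2] ¬T ∧ (x0 ∨ (F ∨ T))
  [3] F ∧ (x0 ∨ (F ∨ T))
  [4] F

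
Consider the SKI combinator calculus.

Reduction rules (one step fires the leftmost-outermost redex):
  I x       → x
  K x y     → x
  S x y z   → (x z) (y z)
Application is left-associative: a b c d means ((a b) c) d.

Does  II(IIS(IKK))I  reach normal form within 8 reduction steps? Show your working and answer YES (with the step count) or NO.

  start: II(IIS(IKK))I
  [1] I(IIS(IKK))I
  [2] IIS(IKK)I
  [3] IS(IKK)I
  [4] S(IKK)I
  [5] S(KK)I

Answer: YES — reaches normal form S(KK)I in 5 ≤ 8 steps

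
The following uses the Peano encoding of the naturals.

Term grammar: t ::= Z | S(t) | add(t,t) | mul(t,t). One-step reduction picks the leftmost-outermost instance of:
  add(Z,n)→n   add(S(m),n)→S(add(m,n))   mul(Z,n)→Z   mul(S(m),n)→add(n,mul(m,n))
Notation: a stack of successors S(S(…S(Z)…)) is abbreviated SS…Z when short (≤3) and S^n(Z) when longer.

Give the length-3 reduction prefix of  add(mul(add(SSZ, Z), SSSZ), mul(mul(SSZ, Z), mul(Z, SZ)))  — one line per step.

  start: add(mul(add(SSZ, Z), SSSZ), mul(mul(SSZ, Z), mul(Z, SZ)))
  →1  add(mul(S(add(SZ, Z)), SSSZ), mul(mul(SSZ, Z), mul(Z, SZ)))
  →2  add(add(SSSZ, mul(add(SZ, Z), SSSZ)), mul(mul(SSZ, Z), mul(Z, SZ)))
  →3  add(S(add(SSZ, mul(add(SZ, Z), SSSZ))), mul(mul(SSZ, Z), mul(Z, SZ)))

Answer: after 3 steps: add(S(add(SSZ, mul(add(SZ, Z), SSSZ))), mul(mul(SSZ, Z), mul(Z, SZ)))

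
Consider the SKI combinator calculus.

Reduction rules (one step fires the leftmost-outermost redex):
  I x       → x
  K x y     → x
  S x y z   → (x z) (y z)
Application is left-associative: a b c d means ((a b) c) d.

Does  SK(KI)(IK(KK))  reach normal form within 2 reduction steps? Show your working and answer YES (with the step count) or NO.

  start: SK(KI)(IK(KK))
  [1] K(IK(KK))(KI(IK(KK)))
  [2] IK(KK)

Answer: NO — after 2 steps the term is IK(KK), not yet normal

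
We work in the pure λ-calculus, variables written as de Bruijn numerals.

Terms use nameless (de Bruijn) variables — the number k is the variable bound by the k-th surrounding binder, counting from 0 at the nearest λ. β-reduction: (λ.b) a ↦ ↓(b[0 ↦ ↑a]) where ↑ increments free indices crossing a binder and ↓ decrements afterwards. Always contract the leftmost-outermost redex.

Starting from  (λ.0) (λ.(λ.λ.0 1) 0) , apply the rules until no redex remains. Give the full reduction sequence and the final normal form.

Answer: normal form = λ.λ.0 1  (in 2 steps)

Derivation:
  start: (λ.0) (λ.(λ.λ.0 1) 0)
  →1  λ.(λ.λ.0 1) 0
  →2  λ.λ.0 1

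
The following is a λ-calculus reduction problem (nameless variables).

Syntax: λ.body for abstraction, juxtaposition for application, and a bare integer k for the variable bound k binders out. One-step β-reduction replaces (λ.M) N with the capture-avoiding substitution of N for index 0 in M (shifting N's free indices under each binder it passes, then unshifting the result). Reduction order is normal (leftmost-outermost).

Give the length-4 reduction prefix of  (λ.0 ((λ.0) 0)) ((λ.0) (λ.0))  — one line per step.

  start: (λ.0 ((λ.0) 0)) ((λ.0) (λ.0))
  [1] (λ.0) (λ.0) ((λ.0) ((λ.0) (λ.0)))
  [2] (λ.0) ((λ.0) ((λ.0) (λ.0)))
  [3] (λ.0) ((λ.0) (λ.0))
  [4] (λ.0) (λ.0)

Answer: after 4 steps: (λ.0) (λ.0)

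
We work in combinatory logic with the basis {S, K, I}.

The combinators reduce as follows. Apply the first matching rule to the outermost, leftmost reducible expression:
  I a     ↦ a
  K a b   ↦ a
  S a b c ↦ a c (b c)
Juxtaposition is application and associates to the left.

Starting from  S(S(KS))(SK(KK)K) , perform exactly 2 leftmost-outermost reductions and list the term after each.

Answer: after 2 steps: S(S(KS))K

Derivation:
  start: S(S(KS))(SK(KK)K)
  [1] S(S(KS))(KK(KKK))
  [2] S(S(KS))K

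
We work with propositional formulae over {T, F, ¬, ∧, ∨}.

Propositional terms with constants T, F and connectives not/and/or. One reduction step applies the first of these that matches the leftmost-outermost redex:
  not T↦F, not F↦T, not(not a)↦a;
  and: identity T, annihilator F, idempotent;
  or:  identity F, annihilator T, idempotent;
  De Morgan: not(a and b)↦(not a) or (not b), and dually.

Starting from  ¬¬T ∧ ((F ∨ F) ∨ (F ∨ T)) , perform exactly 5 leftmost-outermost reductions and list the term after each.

  start: ¬¬T ∧ ((F ∨ F) ∨ (F ∨ T))
  step 1: T ∧ ((F ∨ F) ∨ (F ∨ T))
  step 2: (F ∨ F) ∨ (F ∨ T)
  step 3: F ∨ (F ∨ T)
  step 4: F ∨ T
  step 5: T

Answer: after 5 steps: T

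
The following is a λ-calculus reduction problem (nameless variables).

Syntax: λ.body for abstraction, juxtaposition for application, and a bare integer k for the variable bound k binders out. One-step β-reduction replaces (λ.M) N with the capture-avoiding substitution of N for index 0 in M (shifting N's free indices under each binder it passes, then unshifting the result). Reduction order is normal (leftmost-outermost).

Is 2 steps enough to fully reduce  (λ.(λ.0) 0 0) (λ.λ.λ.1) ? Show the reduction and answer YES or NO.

Answer: NO — after 2 steps the term is (λ.λ.λ.1) (λ.λ.λ.1), not yet normal

Reduction:
  start: (λ.(λ.0) 0 0) (λ.λ.λ.1)
  [1] (λ.0) (λ.λ.λ.1) (λ.λ.λ.1)
  [2] (λ.λ.λ.1) (λ.λ.λ.1)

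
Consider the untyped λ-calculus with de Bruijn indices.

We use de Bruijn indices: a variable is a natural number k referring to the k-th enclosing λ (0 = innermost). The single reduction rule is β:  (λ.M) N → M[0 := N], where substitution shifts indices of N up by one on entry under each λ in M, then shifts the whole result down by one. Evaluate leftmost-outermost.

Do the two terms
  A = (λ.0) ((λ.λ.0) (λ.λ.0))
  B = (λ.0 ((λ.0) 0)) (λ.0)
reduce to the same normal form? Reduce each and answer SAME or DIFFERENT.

Answer: SAME — A ⇓ λ.0, B ⇓ λ.0

Derivation:
Term A:
  start: (λ.0) ((λ.λ.0) (λ.λ.0))
  step 1: (λ.λ.0) (λ.λ.0)
  step 2: λ.0

Term B:
  start: (λ.0 ((λ.0) 0)) (λ.0)
  step 1: (λ.0) ((λ.0) (λ.0))
  step 2: (λ.0) (λ.0)
  step 3: λ.0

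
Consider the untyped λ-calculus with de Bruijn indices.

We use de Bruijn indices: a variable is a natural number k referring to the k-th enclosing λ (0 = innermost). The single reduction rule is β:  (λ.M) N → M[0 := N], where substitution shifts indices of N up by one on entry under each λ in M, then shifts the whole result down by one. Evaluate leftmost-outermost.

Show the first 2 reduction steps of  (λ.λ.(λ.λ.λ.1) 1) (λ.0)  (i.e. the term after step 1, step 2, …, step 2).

Answer: after 2 steps: λ.λ.λ.1

Derivation:
  start: (λ.λ.(λ.λ.λ.1) 1) (λ.0)
  [1] λ.(λ.λ.λ.1) (λ.0)
  [2] λ.λ.λ.1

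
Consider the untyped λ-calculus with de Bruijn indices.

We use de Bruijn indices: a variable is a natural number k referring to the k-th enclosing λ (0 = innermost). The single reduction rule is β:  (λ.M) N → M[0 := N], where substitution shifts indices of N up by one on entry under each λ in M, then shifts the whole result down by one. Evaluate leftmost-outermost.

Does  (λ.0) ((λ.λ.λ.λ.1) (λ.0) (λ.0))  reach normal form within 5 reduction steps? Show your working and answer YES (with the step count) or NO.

  start: (λ.0) ((λ.λ.λ.λ.1) (λ.0) (λ.0))
  step 1: (λ.λ.λ.λ.1) (λ.0) (λ.0)
  step 2: (λ.λ.λ.1) (λ.0)
  step 3: λ.λ.1

Answer: YES — reaches normal form λ.λ.1 in 3 ≤ 5 steps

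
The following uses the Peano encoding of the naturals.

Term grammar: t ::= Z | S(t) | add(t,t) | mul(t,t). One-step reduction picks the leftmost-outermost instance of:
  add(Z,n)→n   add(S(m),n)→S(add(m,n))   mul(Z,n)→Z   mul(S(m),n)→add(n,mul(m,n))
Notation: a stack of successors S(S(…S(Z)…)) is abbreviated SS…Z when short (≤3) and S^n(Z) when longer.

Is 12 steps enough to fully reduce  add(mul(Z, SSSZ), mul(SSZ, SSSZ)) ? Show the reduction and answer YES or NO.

  start: add(mul(Z, SSSZ), mul(SSZ, SSSZ))
  [1] add(Z, mul(SSZ, SSSZ))
  [2] mul(SSZ, SSSZ)
  [3] add(SSSZ, mul(SZ, SSSZ))
  [4] S(add(SSZ, mul(SZ, SSSZ)))
  [5] S(S(add(SZ, mul(SZ, SSSZ))))
  [6] S(S(S(add(Z, mul(SZ, SSSZ)))))
  [7] S(S(S(mul(SZ, SSSZ))))
  [8] S(S(S(add(SSSZ, mul(Z, SSSZ)))))
  [9] S(S(S(S(add(SSZ, mul(Z, SSSZ))))))
  [10] S(S(S(S(S(add(SZ, mul(Z, SSSZ)))))))
  [11] S(S(S(S(S(S(add(Z, mul(Z, SSSZ))))))))
  [12] S(S(S(S(S(S(mul(Z, SSSZ)))))))

Answer: NO — after 12 steps the term is S(S(S(S(S(S(mul(Z, SSSZ))))))), not yet normal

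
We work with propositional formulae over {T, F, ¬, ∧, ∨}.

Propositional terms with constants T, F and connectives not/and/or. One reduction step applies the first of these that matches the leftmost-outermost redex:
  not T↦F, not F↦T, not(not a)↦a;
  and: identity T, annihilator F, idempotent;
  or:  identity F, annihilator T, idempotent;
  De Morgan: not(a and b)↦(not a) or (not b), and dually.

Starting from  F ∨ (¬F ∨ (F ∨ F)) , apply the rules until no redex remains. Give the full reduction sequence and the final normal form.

  start: F ∨ (¬F ∨ (F ∨ F))
  [1] ¬F ∨ (F ∨ F)
  [2] T ∨ (F ∨ F)
  [3] T

Answer: normal form = T  (in 3 steps)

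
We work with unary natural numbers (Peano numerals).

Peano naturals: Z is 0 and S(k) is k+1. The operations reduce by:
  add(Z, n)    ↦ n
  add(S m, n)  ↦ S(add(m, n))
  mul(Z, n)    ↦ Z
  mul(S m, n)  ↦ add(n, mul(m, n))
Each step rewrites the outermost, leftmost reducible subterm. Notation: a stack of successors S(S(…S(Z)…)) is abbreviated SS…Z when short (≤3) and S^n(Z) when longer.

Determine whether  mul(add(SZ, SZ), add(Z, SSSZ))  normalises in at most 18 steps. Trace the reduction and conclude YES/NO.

Answer: YES — reaches normal form S^6(Z) in 15 ≤ 18 steps

Derivation:
  start: mul(add(SZ, SZ), add(Z, SSSZ))
  [1] mul(S(add(Z, SZ)), add(Z, SSSZ))
  [2] add(add(Z, SSSZ), mul(add(Z, SZ), add(Z, SSSZ)))
  [3] add(SSSZ, mul(add(Z, SZ), add(Z, SSSZ)))
  [4] S(add(SSZ, mul(add(Z, SZ), add(Z, SSSZ))))
  [5] S(S(add(SZ, mul(add(Z, SZ), add(Z, SSSZ)))))
  [6] S(S(S(add(Z, mul(add(Z, SZ), add(Z, SSSZ))))))
  [7] S(S(S(mul(add(Z, SZ), add(Z, SSSZ)))))
  [8] S(S(S(mul(SZ, add(Z, SSSZ)))))
  [9] S(S(S(add(add(Z, SSSZ), mul(Z, add(Z, SSSZ))))))
  [10] S(S(S(add(SSSZ, mul(Z, add(Z, SSSZ))))))
  [11] S(S(S(S(add(SSZ, mul(Z, add(Z, SSSZ)))))))
  [12] S(S(S(S(S(add(SZ, mul(Z, add(Z, SSSZ))))))))
  [13] S(S(S(S(S(S(add(Z, mul(Z, add(Z, SSSZ)))))))))
  [14] S(S(S(S(S(S(mul(Z, add(Z, SSSZ))))))))
  [15] S^6(Z)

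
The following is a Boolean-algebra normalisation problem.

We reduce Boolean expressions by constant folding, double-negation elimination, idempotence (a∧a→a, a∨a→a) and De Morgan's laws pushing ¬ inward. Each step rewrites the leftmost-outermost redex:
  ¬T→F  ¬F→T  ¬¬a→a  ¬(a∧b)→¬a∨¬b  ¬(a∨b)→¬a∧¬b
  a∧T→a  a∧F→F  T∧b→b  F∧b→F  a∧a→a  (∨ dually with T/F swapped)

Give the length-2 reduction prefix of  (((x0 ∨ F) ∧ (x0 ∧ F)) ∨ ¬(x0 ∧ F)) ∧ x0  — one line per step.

  start: (((x0 ∨ F) ∧ (x0 ∧ F)) ∨ ¬(x0 ∧ F)) ∧ x0
  [1] ((x0 ∧ (x0 ∧ F)) ∨ ¬(x0 ∧ F)) ∧ x0
  [2] ((x0 ∧ F) ∨ ¬(x0 ∧ F)) ∧ x0

Answer: after 2 steps: ((x0 ∧ F) ∨ ¬(x0 ∧ F)) ∧ x0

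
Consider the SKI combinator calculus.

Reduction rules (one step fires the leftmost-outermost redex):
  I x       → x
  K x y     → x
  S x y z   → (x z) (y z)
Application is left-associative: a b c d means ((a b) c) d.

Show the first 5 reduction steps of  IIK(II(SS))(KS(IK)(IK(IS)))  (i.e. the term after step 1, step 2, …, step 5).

Answer: after 5 steps: SS

Derivation:
  start: IIK(II(SS))(KS(IK)(IK(IS)))
  step 1: IK(II(SS))(KS(IK)(IK(IS)))
  step 2: K(II(SS))(KS(IK)(IK(IS)))
  step 3: II(SS)
  step 4: I(SS)
  step 5: SS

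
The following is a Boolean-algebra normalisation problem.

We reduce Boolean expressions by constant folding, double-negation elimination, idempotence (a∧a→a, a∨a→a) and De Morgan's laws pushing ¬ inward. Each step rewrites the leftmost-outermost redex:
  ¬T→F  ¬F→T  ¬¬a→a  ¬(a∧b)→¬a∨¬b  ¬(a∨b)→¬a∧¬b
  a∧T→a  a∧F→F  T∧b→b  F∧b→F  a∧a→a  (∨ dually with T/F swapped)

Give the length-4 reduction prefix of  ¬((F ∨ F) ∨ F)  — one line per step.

Answer: after 4 steps: ¬F

Working:
  start: ¬((F ∨ F) ∨ F)
  →1  ¬(F ∨ F) ∧ ¬F
  →2  (¬F ∧ ¬F) ∧ ¬F
  →3  ¬F ∧ ¬F
  →4  ¬F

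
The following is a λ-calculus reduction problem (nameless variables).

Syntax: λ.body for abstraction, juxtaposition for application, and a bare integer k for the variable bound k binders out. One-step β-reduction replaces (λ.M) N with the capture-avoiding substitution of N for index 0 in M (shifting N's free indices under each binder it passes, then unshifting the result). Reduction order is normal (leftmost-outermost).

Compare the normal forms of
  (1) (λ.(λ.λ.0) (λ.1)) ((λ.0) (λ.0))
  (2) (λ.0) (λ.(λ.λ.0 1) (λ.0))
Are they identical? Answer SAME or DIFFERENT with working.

Term A:
  start: (λ.(λ.λ.0) (λ.1)) ((λ.0) (λ.0))
  step 1: (λ.λ.0) (λ.(λ.0) (λ.0))
  step 2: λ.0

Term B:
  start: (λ.0) (λ.(λ.λ.0 1) (λ.0))
  step 1: λ.(λ.λ.0 1) (λ.0)
  step 2: λ.λ.0 (λ.0)

Answer: DIFFERENT — A ⇓ λ.0, B ⇓ λ.λ.0 (λ.0)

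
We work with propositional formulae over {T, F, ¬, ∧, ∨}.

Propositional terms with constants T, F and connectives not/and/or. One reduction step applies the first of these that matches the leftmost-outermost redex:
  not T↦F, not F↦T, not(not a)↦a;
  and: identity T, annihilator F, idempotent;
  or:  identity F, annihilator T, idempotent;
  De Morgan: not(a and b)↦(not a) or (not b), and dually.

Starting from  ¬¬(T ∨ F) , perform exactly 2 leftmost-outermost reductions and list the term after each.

Answer: after 2 steps: T

Working:
  start: ¬¬(T ∨ F)
  step 1: T ∨ F
  step 2: T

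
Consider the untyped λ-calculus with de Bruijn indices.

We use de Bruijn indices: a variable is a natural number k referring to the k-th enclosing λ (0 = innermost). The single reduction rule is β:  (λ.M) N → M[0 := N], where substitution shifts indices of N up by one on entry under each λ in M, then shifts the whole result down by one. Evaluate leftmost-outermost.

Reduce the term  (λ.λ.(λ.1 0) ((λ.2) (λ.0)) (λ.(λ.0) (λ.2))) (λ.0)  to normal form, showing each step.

Answer: normal form = λ.0 (λ.0) (λ.λ.2)  (in 4 steps)

Derivation:
  start: (λ.λ.(λ.1 0) ((λ.2) (λ.0)) (λ.(λ.0) (λ.2))) (λ.0)
  [1] λ.(λ.1 0) ((λ.λ.0) (λ.0)) (λ.(λ.0) (λ.2))
  [2] λ.0 ((λ.λ.0) (λ.0)) (λ.(λ.0) (λ.2))
  [3] λ.0 (λ.0) (λ.(λ.0) (λ.2))
  [4] λ.0 (λ.0) (λ.λ.2)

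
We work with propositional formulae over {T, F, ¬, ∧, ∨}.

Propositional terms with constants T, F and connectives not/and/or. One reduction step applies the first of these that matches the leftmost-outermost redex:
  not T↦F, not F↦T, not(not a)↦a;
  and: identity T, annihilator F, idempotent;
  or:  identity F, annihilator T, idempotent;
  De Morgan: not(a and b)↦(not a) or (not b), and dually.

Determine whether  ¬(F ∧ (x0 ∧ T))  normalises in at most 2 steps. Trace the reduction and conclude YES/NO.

  start: ¬(F ∧ (x0 ∧ T))
  step 1: ¬F ∨ ¬(x0 ∧ T)
  step 2: T ∨ ¬(x0 ∧ T)

Answer: NO — after 2 steps the term is T ∨ ¬(x0 ∧ T), not yet normal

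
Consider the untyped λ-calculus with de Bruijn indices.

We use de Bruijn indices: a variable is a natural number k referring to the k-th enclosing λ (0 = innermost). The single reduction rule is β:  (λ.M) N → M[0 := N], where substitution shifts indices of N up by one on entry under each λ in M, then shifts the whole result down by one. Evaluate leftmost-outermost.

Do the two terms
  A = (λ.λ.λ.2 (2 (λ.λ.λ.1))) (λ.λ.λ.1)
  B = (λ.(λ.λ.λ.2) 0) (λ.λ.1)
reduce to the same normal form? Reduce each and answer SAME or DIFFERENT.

Term A:
  start: (λ.λ.λ.2 (2 (λ.λ.λ.1))) (λ.λ.λ.1)
  [1] λ.λ.(λ.λ.λ.1) ((λ.λ.λ.1) (λ.λ.λ.1))
  [2] λ.λ.λ.λ.1

Term B:
  start: (λ.(λ.λ.λ.2) 0) (λ.λ.1)
  [1] (λ.λ.λ.2) (λ.λ.1)
  [2] λ.λ.λ.λ.1

Answer: SAME — A ⇓ λ.λ.λ.λ.1, B ⇓ λ.λ.λ.λ.1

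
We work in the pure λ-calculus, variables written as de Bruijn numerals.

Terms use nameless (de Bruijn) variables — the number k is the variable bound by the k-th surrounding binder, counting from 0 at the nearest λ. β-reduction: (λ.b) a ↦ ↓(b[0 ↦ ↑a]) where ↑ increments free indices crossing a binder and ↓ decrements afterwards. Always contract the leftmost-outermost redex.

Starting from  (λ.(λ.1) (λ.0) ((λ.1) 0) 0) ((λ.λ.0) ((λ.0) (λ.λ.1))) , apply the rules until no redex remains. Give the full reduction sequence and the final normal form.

Answer: normal form = λ.0  (in 8 steps)

Reduction:
  start: (λ.(λ.1) (λ.0) ((λ.1) 0) 0) ((λ.λ.0) ((λ.0) (λ.λ.1)))
  step 1: (λ.(λ.λ.0) ((λ.0) (λ.λ.1))) (λ.0) ((λ.(λ.λ.0) ((λ.0) (λ.λ.1))) ((λ.λ.0) ((λ.0) (λ.λ.1)))) ((λ.λ.0) ((λ.0) (λ.λ.1)))
  step 2: (λ.λ.0) ((λ.0) (λ.λ.1)) ((λ.(λ.λ.0) ((λ.0) (λ.λ.1))) ((λ.λ.0) ((λ.0) (λ.λ.1)))) ((λ.λ.0) ((λ.0) (λ.λ.1)))
  step 3: (λ.0) ((λ.(λ.λ.0) ((λ.0) (λ.λ.1))) ((λ.λ.0) ((λ.0) (λ.λ.1)))) ((λ.λ.0) ((λ.0) (λ.λ.1)))
  step 4: (λ.(λ.λ.0) ((λ.0) (λ.λ.1))) ((λ.λ.0) ((λ.0) (λ.λ.1))) ((λ.λ.0) ((λ.0) (λ.λ.1)))
  step 5: (λ.λ.0) ((λ.0) (λ.λ.1)) ((λ.λ.0) ((λ.0) (λ.λ.1)))
  step 6: (λ.0) ((λ.λ.0) ((λ.0) (λ.λ.1)))
  step 7: (λ.λ.0) ((λ.0) (λ.λ.1))
  step 8: λ.0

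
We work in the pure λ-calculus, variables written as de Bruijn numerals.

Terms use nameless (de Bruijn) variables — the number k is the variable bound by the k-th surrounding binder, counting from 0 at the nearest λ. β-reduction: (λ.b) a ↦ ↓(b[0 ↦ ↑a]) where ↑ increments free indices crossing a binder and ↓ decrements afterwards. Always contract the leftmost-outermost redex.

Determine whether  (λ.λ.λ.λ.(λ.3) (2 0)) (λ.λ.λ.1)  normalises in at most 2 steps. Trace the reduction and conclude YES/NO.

Answer: YES — reaches normal form λ.λ.λ.2 in 2 ≤ 2 steps

Reduction:
  start: (λ.λ.λ.λ.(λ.3) (2 0)) (λ.λ.λ.1)
  [1] λ.λ.λ.(λ.3) (2 0)
  [2] λ.λ.λ.2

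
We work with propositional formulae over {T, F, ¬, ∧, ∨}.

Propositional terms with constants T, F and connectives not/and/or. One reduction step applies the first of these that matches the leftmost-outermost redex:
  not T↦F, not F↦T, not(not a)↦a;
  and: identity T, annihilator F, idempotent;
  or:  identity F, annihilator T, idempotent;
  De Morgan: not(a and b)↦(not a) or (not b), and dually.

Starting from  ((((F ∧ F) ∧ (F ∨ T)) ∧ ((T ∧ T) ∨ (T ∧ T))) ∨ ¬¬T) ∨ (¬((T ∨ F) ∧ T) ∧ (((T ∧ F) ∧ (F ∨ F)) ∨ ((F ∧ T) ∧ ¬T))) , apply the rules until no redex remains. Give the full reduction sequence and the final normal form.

Answer: normal form = T  (in 6 steps)

Derivation:
  start: ((((F ∧ F) ∧ (F ∨ T)) ∧ ((T ∧ T) ∨ (T ∧ T))) ∨ ¬¬T) ∨ (¬((T ∨ F) ∧ T) ∧ (((T ∧ F) ∧ (F ∨ F)) ∨ ((F ∧ T) ∧ ¬T)))
  [1] (((F ∧ (F ∨ T)) ∧ ((T ∧ T) ∨ (T ∧ T))) ∨ ¬¬T) ∨ (¬((T ∨ F) ∧ T) ∧ (((T ∧ F) ∧ (F ∨ F)) ∨ ((F ∧ T) ∧ ¬T)))
  [2] ((F ∧ ((T ∧ T) ∨ (T ∧ T))) ∨ ¬¬T) ∨ (¬((T ∨ F) ∧ T) ∧ (((T ∧ F) ∧ (F ∨ F)) ∨ ((F ∧ T) ∧ ¬T)))
  [3] (F ∨ ¬¬T) ∨ (¬((T ∨ F) ∧ T) ∧ (((T ∧ F) ∧ (F ∨ F)) ∨ ((F ∧ T) ∧ ¬T)))
  [4] ¬¬T ∨ (¬((T ∨ F) ∧ T) ∧ (((T ∧ F) ∧ (F ∨ F)) ∨ ((F ∧ T) ∧ ¬T)))
  [5] T ∨ (¬((T ∨ F) ∧ T) ∧ (((T ∧ F) ∧ (F ∨ F)) ∨ ((F ∧ T) ∧ ¬T)))
  [6] T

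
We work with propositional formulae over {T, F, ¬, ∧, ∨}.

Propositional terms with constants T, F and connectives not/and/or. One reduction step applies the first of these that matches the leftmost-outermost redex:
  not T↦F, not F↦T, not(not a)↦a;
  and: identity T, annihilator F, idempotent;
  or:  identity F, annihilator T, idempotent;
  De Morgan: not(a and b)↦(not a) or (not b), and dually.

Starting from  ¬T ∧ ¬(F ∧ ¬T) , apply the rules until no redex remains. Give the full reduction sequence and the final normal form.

Answer: normal form = F  (in 2 steps)

Reduction:
  start: ¬T ∧ ¬(F ∧ ¬T)
  step 1: F ∧ ¬(F ∧ ¬T)
  step 2: F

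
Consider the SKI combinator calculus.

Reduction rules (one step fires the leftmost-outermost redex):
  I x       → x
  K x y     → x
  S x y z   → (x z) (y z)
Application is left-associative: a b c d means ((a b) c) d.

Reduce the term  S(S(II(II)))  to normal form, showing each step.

Answer: normal form = S(SI)  (in 3 steps)

Reduction:
  start: S(S(II(II)))
  step 1: S(S(I(II)))
  step 2: S(S(II))
  step 3: S(SI)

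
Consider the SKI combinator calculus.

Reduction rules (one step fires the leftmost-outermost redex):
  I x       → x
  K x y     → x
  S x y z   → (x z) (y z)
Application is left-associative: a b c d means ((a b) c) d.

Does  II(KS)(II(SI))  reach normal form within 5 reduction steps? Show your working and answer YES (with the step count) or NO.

  start: II(KS)(II(SI))
  →1  I(KS)(II(SI))
  →2  KS(II(SI))
  →3  S

Answer: YES — reaches normal form S in 3 ≤ 5 steps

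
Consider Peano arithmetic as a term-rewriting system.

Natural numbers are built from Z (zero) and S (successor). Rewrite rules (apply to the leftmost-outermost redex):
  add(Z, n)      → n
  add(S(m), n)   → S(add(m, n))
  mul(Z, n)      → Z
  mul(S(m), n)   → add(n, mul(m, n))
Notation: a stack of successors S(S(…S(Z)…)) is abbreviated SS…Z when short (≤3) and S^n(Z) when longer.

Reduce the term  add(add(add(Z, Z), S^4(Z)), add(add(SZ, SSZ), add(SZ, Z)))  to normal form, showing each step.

Answer: normal form = S^8(Z)  (in 15 steps)

Derivation:
  start: add(add(add(Z, Z), S^4(Z)), add(add(SZ, SSZ), add(SZ, Z)))
  [1] add(add(Z, S^4(Z)), add(add(SZ, SSZ), add(SZ, Z)))
  [2] add(S^4(Z), add(add(SZ, SSZ), add(SZ, Z)))
  [3] S(add(SSSZ, add(add(SZ, SSZ), add(SZ, Z))))
  [4] S(S(add(SSZ, add(add(SZ, SSZ), add(SZ, Z)))))
  [5] S(S(S(add(SZ, add(add(SZ, SSZ), add(SZ, Z))))))
  [6] S(S(S(S(add(Z, add(add(SZ, SSZ), add(SZ, Z)))))))
  [7] S(S(S(S(add(add(SZ, SSZ), add(SZ, Z))))))
  [8] S(S(S(S(add(S(add(Z, SSZ)), add(SZ, Z))))))
  [9] S(S(S(S(S(add(add(Z, SSZ), add(SZ, Z)))))))
  [10] S(S(S(S(S(add(SSZ, add(SZ, Z)))))))
  [11] S(S(S(S(S(S(add(SZ, add(SZ, Z))))))))
  [12] S(S(S(S(S(S(S(add(Z, add(SZ, Z)))))))))
  [13] S(S(S(S(S(S(S(add(SZ, Z))))))))
  [14] S(S(S(S(S(S(S(S(add(Z, Z)))))))))
  [15] S^8(Z)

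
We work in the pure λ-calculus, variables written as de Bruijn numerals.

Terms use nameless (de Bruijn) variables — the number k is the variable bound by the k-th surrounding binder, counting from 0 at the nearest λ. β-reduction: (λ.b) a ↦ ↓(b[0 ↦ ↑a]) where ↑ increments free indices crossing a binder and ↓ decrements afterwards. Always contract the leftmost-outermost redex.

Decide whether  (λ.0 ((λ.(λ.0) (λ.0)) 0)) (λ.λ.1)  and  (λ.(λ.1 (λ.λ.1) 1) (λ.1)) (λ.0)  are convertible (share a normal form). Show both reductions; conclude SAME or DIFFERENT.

Term A:
  start: (λ.0 ((λ.(λ.0) (λ.0)) 0)) (λ.λ.1)
  →1  (λ.λ.1) ((λ.(λ.0) (λ.0)) (λ.λ.1))
  →2  λ.(λ.(λ.0) (λ.0)) (λ.λ.1)
  →3  λ.(λ.0) (λ.0)
  →4  λ.λ.0

Term B:
  start: (λ.(λ.1 (λ.λ.1) 1) (λ.1)) (λ.0)
  →1  (λ.(λ.0) (λ.λ.1) (λ.0)) (λ.λ.0)
  →2  (λ.0) (λ.λ.1) (λ.0)
  →3  (λ.λ.1) (λ.0)
  →4  λ.λ.0

Answer: SAME — A ⇓ λ.λ.0, B ⇓ λ.λ.0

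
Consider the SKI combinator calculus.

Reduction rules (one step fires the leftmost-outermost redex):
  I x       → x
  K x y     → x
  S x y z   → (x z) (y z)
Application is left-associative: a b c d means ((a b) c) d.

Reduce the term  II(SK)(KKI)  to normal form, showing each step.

  start: II(SK)(KKI)
  step 1: I(SK)(KKI)
  step 2: SK(KKI)
  step 3: SKK

Answer: normal form = SKK  (in 3 steps)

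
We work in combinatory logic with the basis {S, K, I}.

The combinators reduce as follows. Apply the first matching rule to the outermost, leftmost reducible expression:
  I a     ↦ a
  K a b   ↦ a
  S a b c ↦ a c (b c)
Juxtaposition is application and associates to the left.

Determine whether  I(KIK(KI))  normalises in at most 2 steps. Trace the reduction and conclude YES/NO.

  start: I(KIK(KI))
  [1] KIK(KI)
  [2] I(KI)

Answer: NO — after 2 steps the term is I(KI), not yet normal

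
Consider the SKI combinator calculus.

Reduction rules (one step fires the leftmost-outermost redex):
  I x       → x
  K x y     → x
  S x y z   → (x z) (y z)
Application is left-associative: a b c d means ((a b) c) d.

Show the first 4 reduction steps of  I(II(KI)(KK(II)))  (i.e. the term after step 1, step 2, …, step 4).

  start: I(II(KI)(KK(II)))
  →1  II(KI)(KK(II))
  →2  I(KI)(KK(II))
  →3  KI(KK(II))
  →4  I

Answer: after 4 steps: I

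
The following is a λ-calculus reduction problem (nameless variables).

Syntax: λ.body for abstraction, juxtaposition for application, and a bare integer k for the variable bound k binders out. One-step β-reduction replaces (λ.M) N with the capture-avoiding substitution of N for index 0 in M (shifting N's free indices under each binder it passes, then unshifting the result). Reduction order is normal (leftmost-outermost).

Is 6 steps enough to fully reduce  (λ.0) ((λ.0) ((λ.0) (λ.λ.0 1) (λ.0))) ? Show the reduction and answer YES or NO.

  start: (λ.0) ((λ.0) ((λ.0) (λ.λ.0 1) (λ.0)))
  step 1: (λ.0) ((λ.0) (λ.λ.0 1) (λ.0))
  step 2: (λ.0) (λ.λ.0 1) (λ.0)
  step 3: (λ.λ.0 1) (λ.0)
  step 4: λ.0 (λ.0)

Answer: YES — reaches normal form λ.0 (λ.0) in 4 ≤ 6 steps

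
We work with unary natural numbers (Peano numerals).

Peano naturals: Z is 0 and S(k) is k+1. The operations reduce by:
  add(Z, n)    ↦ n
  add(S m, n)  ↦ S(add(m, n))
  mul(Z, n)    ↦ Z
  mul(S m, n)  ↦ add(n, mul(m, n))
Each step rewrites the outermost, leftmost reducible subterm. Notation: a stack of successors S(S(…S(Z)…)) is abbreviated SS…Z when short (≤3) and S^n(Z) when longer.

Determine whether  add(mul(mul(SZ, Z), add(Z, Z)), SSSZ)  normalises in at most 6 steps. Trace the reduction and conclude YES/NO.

  start: add(mul(mul(SZ, Z), add(Z, Z)), SSSZ)
  [1] add(mul(add(Z, mul(Z, Z)), add(Z, Z)), SSSZ)
  [2] add(mul(mul(Z, Z), add(Z, Z)), SSSZ)
  [3] add(mul(Z, add(Z, Z)), SSSZ)
  [4] add(Z, SSSZ)
  [5] SSSZ

Answer: YES — reaches normal form SSSZ in 5 ≤ 6 steps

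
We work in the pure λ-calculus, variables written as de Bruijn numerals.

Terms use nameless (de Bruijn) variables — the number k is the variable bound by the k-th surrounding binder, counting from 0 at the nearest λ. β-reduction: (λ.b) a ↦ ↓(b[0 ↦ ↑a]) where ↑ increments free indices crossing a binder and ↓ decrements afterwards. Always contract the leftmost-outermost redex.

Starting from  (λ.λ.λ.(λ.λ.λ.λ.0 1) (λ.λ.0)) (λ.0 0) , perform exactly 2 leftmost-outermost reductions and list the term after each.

Answer: after 2 steps: λ.λ.λ.λ.λ.0 1

Working:
  start: (λ.λ.λ.(λ.λ.λ.λ.0 1) (λ.λ.0)) (λ.0 0)
  →1  λ.λ.(λ.λ.λ.λ.0 1) (λ.λ.0)
  →2  λ.λ.λ.λ.λ.0 1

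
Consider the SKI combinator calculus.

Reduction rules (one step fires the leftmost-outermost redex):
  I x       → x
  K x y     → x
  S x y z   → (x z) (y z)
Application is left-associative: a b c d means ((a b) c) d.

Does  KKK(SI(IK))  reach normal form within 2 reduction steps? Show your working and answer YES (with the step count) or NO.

  start: KKK(SI(IK))
  →1  K(SI(IK))
  →2  K(SIK)

Answer: YES — reaches normal form K(SIK) in 2 ≤ 2 steps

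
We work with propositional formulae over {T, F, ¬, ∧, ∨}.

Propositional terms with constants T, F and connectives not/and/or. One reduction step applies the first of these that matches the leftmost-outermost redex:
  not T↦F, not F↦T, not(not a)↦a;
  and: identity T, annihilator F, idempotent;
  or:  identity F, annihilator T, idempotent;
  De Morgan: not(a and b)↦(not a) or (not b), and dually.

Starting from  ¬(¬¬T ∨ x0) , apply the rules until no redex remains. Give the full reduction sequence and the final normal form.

Answer: normal form = F  (in 4 steps)

Reduction:
  start: ¬(¬¬T ∨ x0)
  →1  ¬¬¬T ∧ ¬x0
  →2  ¬T ∧ ¬x0
  →3  F ∧ ¬x0
  →4  F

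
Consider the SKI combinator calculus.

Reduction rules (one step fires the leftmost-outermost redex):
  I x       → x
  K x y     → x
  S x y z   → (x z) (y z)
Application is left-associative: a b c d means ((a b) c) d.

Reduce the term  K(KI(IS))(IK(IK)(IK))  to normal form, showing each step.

  start: K(KI(IS))(IK(IK)(IK))
  →1  KI(IS)
  →2  I

Answer: normal form = I  (in 2 steps)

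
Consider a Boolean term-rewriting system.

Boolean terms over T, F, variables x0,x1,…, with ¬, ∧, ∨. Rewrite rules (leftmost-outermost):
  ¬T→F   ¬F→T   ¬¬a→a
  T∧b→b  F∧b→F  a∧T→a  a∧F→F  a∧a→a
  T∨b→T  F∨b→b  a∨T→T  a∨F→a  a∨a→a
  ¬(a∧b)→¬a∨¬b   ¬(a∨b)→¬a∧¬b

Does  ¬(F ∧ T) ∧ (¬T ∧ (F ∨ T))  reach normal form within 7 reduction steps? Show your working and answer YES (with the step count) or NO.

  start: ¬(F ∧ T) ∧ (¬T ∧ (F ∨ T))
  →1  (¬F ∨ ¬T) ∧ (¬T ∧ (F ∨ T))
  →2  (T ∨ ¬T) ∧ (¬T ∧ (F ∨ T))
  →3  T ∧ (¬T ∧ (F ∨ T))
  →4  ¬T ∧ (F ∨ T)
  →5  F ∧ (F ∨ T)
  →6  F

Answer: YES — reaches normal form F in 6 ≤ 7 steps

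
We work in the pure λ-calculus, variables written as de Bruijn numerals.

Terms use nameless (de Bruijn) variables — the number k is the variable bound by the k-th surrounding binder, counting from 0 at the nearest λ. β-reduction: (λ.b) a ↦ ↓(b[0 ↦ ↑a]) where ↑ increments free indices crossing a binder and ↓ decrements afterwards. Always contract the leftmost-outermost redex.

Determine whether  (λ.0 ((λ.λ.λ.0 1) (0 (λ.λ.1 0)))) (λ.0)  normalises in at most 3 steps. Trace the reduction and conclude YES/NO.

Answer: YES — reaches normal form λ.λ.0 1 in 3 ≤ 3 steps

Derivation:
  start: (λ.0 ((λ.λ.λ.0 1) (0 (λ.λ.1 0)))) (λ.0)
  step 1: (λ.0) ((λ.λ.λ.0 1) ((λ.0) (λ.λ.1 0)))
  step 2: (λ.λ.λ.0 1) ((λ.0) (λ.λ.1 0))
  step 3: λ.λ.0 1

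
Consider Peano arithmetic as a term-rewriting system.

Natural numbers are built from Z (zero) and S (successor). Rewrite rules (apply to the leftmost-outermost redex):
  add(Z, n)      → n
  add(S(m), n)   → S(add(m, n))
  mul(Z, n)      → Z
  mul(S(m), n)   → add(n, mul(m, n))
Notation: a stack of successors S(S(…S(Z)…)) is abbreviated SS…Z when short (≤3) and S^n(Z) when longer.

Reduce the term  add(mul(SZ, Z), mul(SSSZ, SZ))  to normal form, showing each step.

Answer: normal form = SSSZ  (in 14 steps)

Derivation:
  start: add(mul(SZ, Z), mul(SSSZ, SZ))
  →1  add(add(Z, mul(Z, Z)), mul(SSSZ, SZ))
  →2  add(mul(Z, Z), mul(SSSZ, SZ))
  →3  add(Z, mul(SSSZ, SZ))
  →4  mul(SSSZ, SZ)
  →5  add(SZ, mul(SSZ, SZ))
  →6  S(add(Z, mul(SSZ, SZ)))
  →7  S(mul(SSZ, SZ))
  →8  S(add(SZ, mul(SZ, SZ)))
  →9  S(S(add(Z, mul(SZ, SZ))))
  →10  S(S(mul(SZ, SZ)))
  →11  S(S(add(SZ, mul(Z, SZ))))
  →12  S(S(S(add(Z, mul(Z, SZ)))))
  →13  S(S(S(mul(Z, SZ))))
  →14  SSSZ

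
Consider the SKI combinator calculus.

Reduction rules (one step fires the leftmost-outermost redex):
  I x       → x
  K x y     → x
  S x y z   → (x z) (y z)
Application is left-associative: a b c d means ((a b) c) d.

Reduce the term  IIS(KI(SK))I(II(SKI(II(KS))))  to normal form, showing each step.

Answer: normal form = S  (in 12 steps)

Reduction:
  start: IIS(KI(SK))I(II(SKI(II(KS))))
  →1  IS(KI(SK))I(II(SKI(II(KS))))
  →2  S(KI(SK))I(II(SKI(II(KS))))
  →3  KI(SK)(II(SKI(II(KS))))(I(II(SKI(II(KS)))))
  →4  I(II(SKI(II(KS))))(I(II(SKI(II(KS)))))
  →5  II(SKI(II(KS)))(I(II(SKI(II(KS)))))
  →6  I(SKI(II(KS)))(I(II(SKI(II(KS)))))
  →7  SKI(II(KS))(I(II(SKI(II(KS)))))
  →8  K(II(KS))(I(II(KS)))(I(II(SKI(II(KS)))))
  →9  II(KS)(I(II(SKI(II(KS)))))
  →10  I(KS)(I(II(SKI(II(KS)))))
  →11  KS(I(II(SKI(II(KS)))))
  →12  S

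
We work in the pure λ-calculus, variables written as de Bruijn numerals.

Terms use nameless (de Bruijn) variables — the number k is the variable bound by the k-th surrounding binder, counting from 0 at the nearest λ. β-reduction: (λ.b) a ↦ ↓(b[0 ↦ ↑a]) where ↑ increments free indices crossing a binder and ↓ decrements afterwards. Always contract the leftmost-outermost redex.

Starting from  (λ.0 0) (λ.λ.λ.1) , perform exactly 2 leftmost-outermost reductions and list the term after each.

Answer: after 2 steps: λ.λ.1

Working:
  start: (λ.0 0) (λ.λ.λ.1)
  step 1: (λ.λ.λ.1) (λ.λ.λ.1)
  step 2: λ.λ.1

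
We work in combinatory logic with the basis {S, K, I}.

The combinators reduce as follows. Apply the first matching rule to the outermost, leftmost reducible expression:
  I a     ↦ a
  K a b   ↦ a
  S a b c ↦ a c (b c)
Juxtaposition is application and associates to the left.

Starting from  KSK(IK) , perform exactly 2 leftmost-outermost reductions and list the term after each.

Answer: after 2 steps: SK

Reduction:
  start: KSK(IK)
  step 1: S(IK)
  step 2: SK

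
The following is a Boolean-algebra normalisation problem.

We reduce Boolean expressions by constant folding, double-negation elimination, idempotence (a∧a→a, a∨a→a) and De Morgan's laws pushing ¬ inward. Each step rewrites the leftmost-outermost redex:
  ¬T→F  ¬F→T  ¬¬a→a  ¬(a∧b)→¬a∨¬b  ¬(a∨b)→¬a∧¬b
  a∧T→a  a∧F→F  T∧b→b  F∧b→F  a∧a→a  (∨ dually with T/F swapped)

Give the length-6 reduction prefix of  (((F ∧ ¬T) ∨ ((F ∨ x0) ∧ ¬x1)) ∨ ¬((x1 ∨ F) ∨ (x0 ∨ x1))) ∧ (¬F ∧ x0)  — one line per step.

  start: (((F ∧ ¬T) ∨ ((F ∨ x0) ∧ ¬x1)) ∨ ¬((x1 ∨ F) ∨ (x0 ∨ x1))) ∧ (¬F ∧ x0)
  step 1: ((F ∨ ((F ∨ x0) ∧ ¬x1)) ∨ ¬((x1 ∨ F) ∨ (x0 ∨ x1))) ∧ (¬F ∧ x0)
  step 2: (((F ∨ x0) ∧ ¬x1) ∨ ¬((x1 ∨ F) ∨ (x0 ∨ x1))) ∧ (¬F ∧ x0)
  step 3: ((x0 ∧ ¬x1) ∨ ¬((x1 ∨ F) ∨ (x0 ∨ x1))) ∧ (¬F ∧ x0)
  step 4: ((x0 ∧ ¬x1) ∨ (¬(x1 ∨ F) ∧ ¬(x0 ∨ x1))) ∧ (¬F ∧ x0)
  step 5: ((x0 ∧ ¬x1) ∨ ((¬x1 ∧ ¬F) ∧ ¬(x0 ∨ x1))) ∧ (¬F ∧ x0)
  step 6: ((x0 ∧ ¬x1) ∨ ((¬x1 ∧ T) ∧ ¬(x0 ∨ x1))) ∧ (¬F ∧ x0)

Answer: after 6 steps: ((x0 ∧ ¬x1) ∨ ((¬x1 ∧ T) ∧ ¬(x0 ∨ x1))) ∧ (¬F ∧ x0)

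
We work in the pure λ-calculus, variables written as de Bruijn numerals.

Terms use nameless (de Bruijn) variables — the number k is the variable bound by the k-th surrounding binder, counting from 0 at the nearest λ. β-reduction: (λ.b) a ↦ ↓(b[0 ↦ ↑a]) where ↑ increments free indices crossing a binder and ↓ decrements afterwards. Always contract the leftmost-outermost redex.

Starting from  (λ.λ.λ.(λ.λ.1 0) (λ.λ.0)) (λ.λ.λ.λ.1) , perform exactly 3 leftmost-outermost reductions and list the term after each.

  start: (λ.λ.λ.(λ.λ.1 0) (λ.λ.0)) (λ.λ.λ.λ.1)
  [1] λ.λ.(λ.λ.1 0) (λ.λ.0)
  [2] λ.λ.λ.(λ.λ.0) 0
  [3] λ.λ.λ.λ.0

Answer: after 3 steps: λ.λ.λ.λ.0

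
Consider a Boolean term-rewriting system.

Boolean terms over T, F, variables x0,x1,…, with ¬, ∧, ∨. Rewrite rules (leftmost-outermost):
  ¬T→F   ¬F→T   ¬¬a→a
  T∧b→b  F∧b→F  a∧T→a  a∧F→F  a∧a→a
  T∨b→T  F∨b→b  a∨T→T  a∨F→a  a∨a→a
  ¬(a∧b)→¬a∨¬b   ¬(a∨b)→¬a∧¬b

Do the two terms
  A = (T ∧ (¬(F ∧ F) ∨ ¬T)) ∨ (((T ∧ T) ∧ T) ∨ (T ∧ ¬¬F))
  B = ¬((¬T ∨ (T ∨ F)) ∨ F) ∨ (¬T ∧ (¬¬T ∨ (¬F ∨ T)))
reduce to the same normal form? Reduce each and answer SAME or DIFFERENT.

Answer: DIFFERENT — A ⇓ T, B ⇓ F

Reduction:
Term A:
  start: (T ∧ (¬(F ∧ F) ∨ ¬T)) ∨ (((T ∧ T) ∧ T) ∨ (T ∧ ¬¬F))
  [1] (¬(F ∧ F) ∨ ¬T) ∨ (((T ∧ T) ∧ T) ∨ (T ∧ ¬¬F))
  [2] ((¬F ∨ ¬F) ∨ ¬T) ∨ (((T ∧ T) ∧ T) ∨ (T ∧ ¬¬F))
  [3] (¬F ∨ ¬T) ∨ (((T ∧ T) ∧ T) ∨ (T ∧ ¬¬F))
  [4] (T ∨ ¬T) ∨ (((T ∧ T) ∧ T) ∨ (T ∧ ¬¬F))
  [5] T ∨ (((T ∧ T) ∧ T) ∨ (T ∧ ¬¬F))
  [6] T

Term B:
  start: ¬((¬T ∨ (T ∨ F)) ∨ F) ∨ (¬T ∧ (¬¬T ∨ (¬F ∨ T)))
  [1] (¬(¬T ∨ (T ∨ F)) ∧ ¬F) ∨ (¬T ∧ (¬¬T ∨ (¬F ∨ T)))
  [2] ((¬¬T ∧ ¬(T ∨ F)) ∧ ¬F) ∨ (¬T ∧ (¬¬T ∨ (¬F ∨ T)))
  [3] ((T ∧ ¬(T ∨ F)) ∧ ¬F) ∨ (¬T ∧ (¬¬T ∨ (¬F ∨ T)))
  [4] (¬(T ∨ F) ∧ ¬F) ∨ (¬T ∧ (¬¬T ∨ (¬F ∨ T)))
  [5] ((¬T ∧ ¬F) ∧ ¬F) ∨ (¬T ∧ (¬¬T ∨ (¬F ∨ T)))
  [6] ((F ∧ ¬F) ∧ ¬F) ∨ (¬T ∧ (¬¬T ∨ (¬F ∨ T)))
  [7] (F ∧ ¬F) ∨ (¬T ∧ (¬¬T ∨ (¬F ∨ T)))
  [8] F ∨ (¬T ∧ (¬¬T ∨ (¬F ∨ T)))
  [9] ¬T ∧ (¬¬T ∨ (¬F ∨ T))
  [10] F ∧ (¬¬T ∨ (¬F ∨ T))
  [11] F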